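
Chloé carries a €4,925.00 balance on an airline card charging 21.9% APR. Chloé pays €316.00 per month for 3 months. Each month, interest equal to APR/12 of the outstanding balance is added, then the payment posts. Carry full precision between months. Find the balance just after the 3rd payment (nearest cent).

€4,234.19

Monthly rate r = 21.9%/12 = 1.825% = 0.01825.
Each month: B ← B·(1+r) − €316.00.
Month 1: interest €89.88; balance after payment €4,698.88.
Month 2: interest €85.75; balance after payment €4,468.64.
Month 3: interest €81.55; balance after payment €4,234.19.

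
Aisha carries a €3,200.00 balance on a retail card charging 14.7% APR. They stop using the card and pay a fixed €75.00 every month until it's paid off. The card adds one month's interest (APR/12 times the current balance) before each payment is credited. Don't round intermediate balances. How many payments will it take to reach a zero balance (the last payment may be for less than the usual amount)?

61 payments

Monthly rate r = 14.7%/12 = 1.225% = 0.01225.
Recurrence: B ← B·(1+r) − €75.00.
Month 1: interest €39.20; balance after payment €3,164.20.
Month 2: interest €38.76; balance after payment €3,127.96.
Closed form: n = −ln(1 − rB₀/P)/ln(1+r) = −ln(0.47733)/ln(1.01225) ≈ 60.740, so the balance reaches zero during payment 61.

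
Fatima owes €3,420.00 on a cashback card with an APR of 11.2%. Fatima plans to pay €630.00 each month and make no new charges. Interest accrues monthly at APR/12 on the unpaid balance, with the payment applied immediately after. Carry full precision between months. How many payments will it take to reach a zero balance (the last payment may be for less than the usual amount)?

Monthly rate r = 11.2%/12 = 0.933333% = 0.00933333.
Recurrence: B ← B·(1+r) − €630.00.
Month 1: interest €31.92; balance after payment €2,821.92.
Month 2: interest €26.34; balance after payment €2,218.26.
Month 3: interest €20.70; balance after payment €1,608.96.
Month 4: interest €15.02; balance after payment €993.98.
Month 5: interest €9.28; balance after payment €373.26.
Month 6: interest €3.48; balance after payment €0.00.

6 months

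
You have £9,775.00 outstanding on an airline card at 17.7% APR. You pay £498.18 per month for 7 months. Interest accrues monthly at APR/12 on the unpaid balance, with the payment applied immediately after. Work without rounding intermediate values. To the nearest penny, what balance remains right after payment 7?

£7,184.62

Monthly rate r = 17.7%/12 = 1.475% = 0.01475.
Each month: B ← B·(1+r) − £498.18.
Month 1: interest £144.18; balance after payment £9,421.00.
Month 2: interest £138.96; balance after payment £9,061.78.
Month 3: interest £133.66; balance after payment £8,697.26.
Month 4: interest £128.28; balance after payment £8,327.37.
Month 5: interest £122.83; balance after payment £7,952.02.
Month 6: interest £117.29; balance after payment £7,571.13.
Month 7: interest £111.67; balance after payment £7,184.62.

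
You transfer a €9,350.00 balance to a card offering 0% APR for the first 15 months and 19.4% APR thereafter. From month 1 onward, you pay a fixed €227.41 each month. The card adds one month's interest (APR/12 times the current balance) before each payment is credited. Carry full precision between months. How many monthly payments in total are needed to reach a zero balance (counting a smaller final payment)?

50 payments

Promo months 1–15 at r₀ = 0%/12 = 0; months 16+ at r₁ = 19.4%/12 = 0.0161667.
After month 15 (no interest yet): B = €9,350.00 − 15·€227.41 = €5,938.85.
Then at r₁ with €227.41/mo: n₂ = −ln(1 − r₁·B/P)/ln(1+r₁) ≈ 34.20 → 35 more payments.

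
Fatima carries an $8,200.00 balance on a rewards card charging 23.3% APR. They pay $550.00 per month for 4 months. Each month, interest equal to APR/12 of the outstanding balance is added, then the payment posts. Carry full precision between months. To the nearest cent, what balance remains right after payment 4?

Monthly rate r = 23.3%/12 = 1.94167% = 0.0194167.
Each month: B ← B·(1+r) − $550.00.
Month 1: interest $159.22; balance after payment $7,809.22.
Month 2: interest $151.63; balance after payment $7,410.85.
Month 3: interest $143.89; balance after payment $7,004.74.
Month 4: interest $136.01; balance after payment $6,590.75.

$6,590.75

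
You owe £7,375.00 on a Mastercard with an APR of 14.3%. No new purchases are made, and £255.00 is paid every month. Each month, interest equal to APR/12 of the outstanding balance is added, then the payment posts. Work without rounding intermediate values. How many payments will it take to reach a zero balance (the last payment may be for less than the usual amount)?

Monthly rate r = 14.3%/12 = 1.19167% = 0.0119167.
Recurrence: B ← B·(1+r) − £255.00.
Month 1: interest £87.89; balance after payment £7,207.89.
Month 2: interest £85.89; balance after payment £7,038.78.
Closed form: n = −ln(1 − rB₀/P)/ln(1+r) = −ln(0.65535)/ln(1.01192) ≈ 35.672, so the balance reaches zero during payment 36.

36 months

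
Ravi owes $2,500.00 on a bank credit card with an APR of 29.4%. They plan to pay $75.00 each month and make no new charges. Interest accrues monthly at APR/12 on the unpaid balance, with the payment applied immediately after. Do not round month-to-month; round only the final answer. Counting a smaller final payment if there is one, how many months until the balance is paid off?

Monthly rate r = 29.4%/12 = 2.45% = 0.0245.
Recurrence: B ← B·(1+r) − $75.00.
Month 1: interest $61.25; balance after payment $2,486.25.
Month 2: interest $60.91; balance after payment $2,472.16.
Closed form: n = −ln(1 − rB₀/P)/ln(1+r) = −ln(0.18333)/ln(1.0245) ≈ 70.088, so the balance reaches zero during payment 71.

71 payments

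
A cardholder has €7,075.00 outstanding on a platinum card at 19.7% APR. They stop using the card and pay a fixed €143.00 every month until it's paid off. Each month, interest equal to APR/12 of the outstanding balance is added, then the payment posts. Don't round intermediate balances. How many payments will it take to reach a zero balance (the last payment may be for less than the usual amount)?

Monthly rate r = 19.7%/12 = 1.64167% = 0.0164167.
Recurrence: B ← B·(1+r) − €143.00.
Month 1: interest €116.15; balance after payment €7,048.15.
Month 2: interest €115.71; balance after payment €7,020.86.
Closed form: n = −ln(1 − rB₀/P)/ln(1+r) = −ln(0.18778)/ln(1.01642) ≈ 102.712, so the balance reaches zero during payment 103.

103 months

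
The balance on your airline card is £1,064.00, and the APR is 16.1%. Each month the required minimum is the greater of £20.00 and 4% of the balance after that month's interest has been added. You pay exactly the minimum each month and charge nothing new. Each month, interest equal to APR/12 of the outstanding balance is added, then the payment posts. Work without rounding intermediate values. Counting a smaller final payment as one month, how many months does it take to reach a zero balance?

Monthly rate r = 16.1%/12 = 1.34167% = 0.0134167.
While 4% of the post-interest balance exceeds £20.00, each month B ← (B·(1+r))·(1 − 0.04), i.e. B shrinks by the factor (1+r)·0.96 = 0.97288.
This holds for months 1–28. Entering month 29 the balance is £492.72; 4% of the post-interest balance is now below £20.00, so the flat £20.00 minimum applies from here.
From month 29 a fixed £20.00 at rate r clears £492.72 in 31 more payments. Total: 28 + 31 = 59 months.

59 months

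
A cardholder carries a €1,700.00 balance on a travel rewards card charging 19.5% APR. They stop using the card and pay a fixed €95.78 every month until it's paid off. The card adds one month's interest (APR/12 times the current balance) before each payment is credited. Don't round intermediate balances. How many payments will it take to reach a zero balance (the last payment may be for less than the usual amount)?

Monthly rate r = 19.5%/12 = 1.625% = 0.01625.
Recurrence: B ← B·(1+r) − €95.78.
Month 1: interest €27.62; balance after payment €1,631.85.
Month 2: interest €26.52; balance after payment €1,562.58.
Closed form: n = −ln(1 − rB₀/P)/ln(1+r) = −ln(0.71158)/ln(1.01625) ≈ 21.109, so the balance reaches zero during payment 22.

22 months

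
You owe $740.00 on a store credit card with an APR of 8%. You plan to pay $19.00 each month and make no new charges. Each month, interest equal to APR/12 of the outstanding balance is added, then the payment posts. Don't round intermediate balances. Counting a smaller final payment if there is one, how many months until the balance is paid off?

46 payments

Monthly rate r = 8%/12 = 0.666667% = 0.00666667.
Recurrence: B ← B·(1+r) − $19.00.
Month 1: interest $4.93; balance after payment $725.93.
Month 2: interest $4.84; balance after payment $711.77.
Closed form: n = −ln(1 − rB₀/P)/ln(1+r) = −ln(0.74035)/ln(1.00667) ≈ 45.245, so the balance reaches zero during payment 46.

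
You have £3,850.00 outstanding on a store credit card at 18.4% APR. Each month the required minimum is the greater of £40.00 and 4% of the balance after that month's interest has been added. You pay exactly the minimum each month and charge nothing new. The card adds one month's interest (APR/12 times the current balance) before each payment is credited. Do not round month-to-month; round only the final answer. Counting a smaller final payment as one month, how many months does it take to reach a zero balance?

85 months

Monthly rate r = 18.4%/12 = 1.53333% = 0.0153333.
While 4% of the post-interest balance exceeds £40.00, each month B ← (B·(1+r))·(1 − 0.04), i.e. B shrinks by the factor (1+r)·0.96 = 0.97472.
This holds for months 1–54. Entering month 55 the balance is £965.99; 4% of the post-interest balance is now below £40.00, so the flat £40.00 minimum applies from here.
From month 55 a fixed £40.00 at rate r clears £965.99 in 31 more payments. Total: 54 + 31 = 85 months.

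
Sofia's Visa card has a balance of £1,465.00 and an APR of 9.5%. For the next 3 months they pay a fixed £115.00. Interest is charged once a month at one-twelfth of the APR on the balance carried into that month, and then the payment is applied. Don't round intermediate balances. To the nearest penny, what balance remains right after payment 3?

Monthly rate r = 9.5%/12 = 0.791667% = 0.00791667.
Each month: B ← B·(1+r) − £115.00.
Month 1: interest £11.60; balance after payment £1,361.60.
Month 2: interest £10.78; balance after payment £1,257.38.
Month 3: interest £9.95; balance after payment £1,152.33.

£1,152.33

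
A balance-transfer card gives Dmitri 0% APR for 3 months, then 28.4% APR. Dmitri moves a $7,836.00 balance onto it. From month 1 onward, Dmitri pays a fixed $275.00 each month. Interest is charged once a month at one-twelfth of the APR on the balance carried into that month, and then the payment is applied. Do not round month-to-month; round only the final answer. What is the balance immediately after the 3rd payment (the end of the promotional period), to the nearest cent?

Promo months 1–3 at r₀ = 0%/12 = 0; months 4+ at r₁ = 28.4%/12 = 0.0236667.
After month 3 (no interest yet): B = $7,836.00 − 3·$275.00 = $7,011.00.

$7,011.00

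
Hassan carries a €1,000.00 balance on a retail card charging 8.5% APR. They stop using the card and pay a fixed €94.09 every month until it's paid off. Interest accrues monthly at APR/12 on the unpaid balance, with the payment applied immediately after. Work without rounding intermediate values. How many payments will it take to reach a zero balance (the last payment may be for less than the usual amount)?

Monthly rate r = 8.5%/12 = 0.708333% = 0.00708333.
Recurrence: B ← B·(1+r) − €94.09.
Month 1: interest €7.08; balance after payment €912.99.
Month 2: interest €6.47; balance after payment €825.37.
Closed form: n = −ln(1 − rB₀/P)/ln(1+r) = −ln(0.92472)/ln(1.00708) ≈ 11.089, so the balance reaches zero during payment 12.

12 months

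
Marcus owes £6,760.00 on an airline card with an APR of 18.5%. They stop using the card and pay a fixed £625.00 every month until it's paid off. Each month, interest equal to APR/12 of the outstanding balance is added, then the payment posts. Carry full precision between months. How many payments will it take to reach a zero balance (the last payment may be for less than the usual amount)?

Monthly rate r = 18.5%/12 = 1.54167% = 0.0154167.
Recurrence: B ← B·(1+r) − £625.00.
Month 1: interest £104.22; balance after payment £6,239.22.
Month 2: interest £96.19; balance after payment £5,710.40.
Closed form: n = −ln(1 − rB₀/P)/ln(1+r) = −ln(0.83325)/ln(1.01542) ≈ 11.923, so the balance reaches zero during payment 12.

12 payments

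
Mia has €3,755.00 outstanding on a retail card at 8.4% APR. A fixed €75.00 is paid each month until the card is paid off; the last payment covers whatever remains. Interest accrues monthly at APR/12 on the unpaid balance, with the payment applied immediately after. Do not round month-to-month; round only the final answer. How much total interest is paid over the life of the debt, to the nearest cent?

€884.42

Monthly rate r = 8.4%/12 = 0.7% = 0.007.
Payoff takes n = ⌈−ln(1 − rB₀/P)/ln(1+r)⌉ = ⌈61.859⌉ = 62 payments; the last is €64.42.
Total paid = 61·€75.00 + €64.42 = €4,639.42.
Total interest = total paid − principal = €4,639.42 − €3,755.00 = €884.42.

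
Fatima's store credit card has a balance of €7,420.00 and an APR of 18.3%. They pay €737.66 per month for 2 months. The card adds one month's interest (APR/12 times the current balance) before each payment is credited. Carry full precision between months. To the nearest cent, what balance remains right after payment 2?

Monthly rate r = 18.3%/12 = 1.525% = 0.01525.
Each month: B ← B·(1+r) − €737.66.
Month 1: interest €113.16; balance after payment €6,795.49.
Month 2: interest €103.63; balance after payment €6,161.47.

€6,161.47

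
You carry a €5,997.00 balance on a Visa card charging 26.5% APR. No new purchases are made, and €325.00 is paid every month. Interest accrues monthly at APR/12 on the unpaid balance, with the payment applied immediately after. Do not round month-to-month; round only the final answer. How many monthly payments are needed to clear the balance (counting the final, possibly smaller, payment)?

Monthly rate r = 26.5%/12 = 2.20833% = 0.0220833.
Recurrence: B ← B·(1+r) − €325.00.
Month 1: interest €132.43; balance after payment €5,804.43.
Month 2: interest €128.18; balance after payment €5,607.61.
Closed form: n = −ln(1 − rB₀/P)/ln(1+r) = −ln(0.59251)/ln(1.02208) ≈ 23.961, so the balance reaches zero during payment 24.

24 payments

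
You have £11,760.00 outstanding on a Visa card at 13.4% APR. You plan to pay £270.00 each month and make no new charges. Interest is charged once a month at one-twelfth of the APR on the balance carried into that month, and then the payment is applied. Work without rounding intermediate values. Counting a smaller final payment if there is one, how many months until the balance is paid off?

Monthly rate r = 13.4%/12 = 1.11667% = 0.0111667.
Recurrence: B ← B·(1+r) − £270.00.
Month 1: interest £131.32; balance after payment £11,621.32.
Month 2: interest £129.77; balance after payment £11,481.09.
Closed form: n = −ln(1 − rB₀/P)/ln(1+r) = −ln(0.51363)/ln(1.01117) ≈ 59.997, so the balance reaches zero during payment 60.

60 payments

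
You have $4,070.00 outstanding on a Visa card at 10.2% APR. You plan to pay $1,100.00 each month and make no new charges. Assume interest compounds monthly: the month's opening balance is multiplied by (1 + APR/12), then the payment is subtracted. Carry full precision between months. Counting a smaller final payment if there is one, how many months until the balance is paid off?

Monthly rate r = 10.2%/12 = 0.85% = 0.0085.
Recurrence: B ← B·(1+r) − $1,100.00.
Month 1: interest $34.59; balance after payment $3,004.60.
Month 2: interest $25.54; balance after payment $1,930.13.
Month 3: interest $16.41; balance after payment $846.54.
Month 4: interest $7.20; balance after payment $0.00.

4 payments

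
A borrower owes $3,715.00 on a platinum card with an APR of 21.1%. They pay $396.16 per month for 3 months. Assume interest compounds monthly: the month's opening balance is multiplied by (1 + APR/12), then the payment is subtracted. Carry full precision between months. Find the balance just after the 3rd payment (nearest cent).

$2,704.93

Monthly rate r = 21.1%/12 = 1.75833% = 0.0175833.
Each month: B ← B·(1+r) − $396.16.
Month 1: interest $65.32; balance after payment $3,384.16.
Month 2: interest $59.50; balance after payment $3,047.51.
Month 3: interest $53.59; balance after payment $2,704.93.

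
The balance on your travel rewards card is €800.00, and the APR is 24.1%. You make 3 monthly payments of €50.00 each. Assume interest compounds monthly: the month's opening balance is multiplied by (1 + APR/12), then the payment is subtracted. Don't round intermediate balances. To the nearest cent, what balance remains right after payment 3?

€696.14

Monthly rate r = 24.1%/12 = 2.00833% = 0.0200833.
Each month: B ← B·(1+r) − €50.00.
Month 1: interest €16.07; balance after payment €766.07.
Month 2: interest €15.39; balance after payment €731.45.
Month 3: interest €14.69; balance after payment €696.14.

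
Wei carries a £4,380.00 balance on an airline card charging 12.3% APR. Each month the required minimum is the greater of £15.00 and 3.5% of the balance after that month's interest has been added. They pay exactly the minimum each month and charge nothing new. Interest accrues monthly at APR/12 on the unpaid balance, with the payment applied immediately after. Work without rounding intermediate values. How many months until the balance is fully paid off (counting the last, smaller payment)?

Monthly rate r = 12.3%/12 = 1.025% = 0.01025.
While 3.5% of the post-interest balance exceeds £15.00, each month B ← (B·(1+r))·(1 − 0.035), i.e. B shrinks by the factor (1+r)·0.965 = 0.97489.
This holds for months 1–92. Entering month 93 the balance is £422.13; 3.5% of the post-interest balance is now below £15.00, so the flat £15.00 minimum applies from here.
From month 93 a fixed £15.00 at rate r clears £422.13 in 34 more payments. Total: 92 + 34 = 126 months.

126 months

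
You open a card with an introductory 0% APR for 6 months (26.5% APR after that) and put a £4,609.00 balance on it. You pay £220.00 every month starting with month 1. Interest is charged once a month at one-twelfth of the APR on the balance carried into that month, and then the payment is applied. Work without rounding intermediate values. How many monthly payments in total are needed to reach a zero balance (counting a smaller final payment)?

25 months

Promo months 1–6 at r₀ = 0%/12 = 0; months 7+ at r₁ = 26.5%/12 = 0.0220833.
After month 6 (no interest yet): B = £4,609.00 − 6·£220.00 = £3,289.00.
Then at r₁ with £220.00/mo: n₂ = −ln(1 − r₁·B/P)/ln(1+r₁) ≈ 18.34 → 19 more payments.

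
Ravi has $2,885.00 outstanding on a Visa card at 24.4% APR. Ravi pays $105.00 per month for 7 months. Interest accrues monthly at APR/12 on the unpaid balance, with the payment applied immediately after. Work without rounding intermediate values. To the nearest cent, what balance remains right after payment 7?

Monthly rate r = 24.4%/12 = 2.03333% = 0.0203333.
Each month: B ← B·(1+r) − $105.00.
Month 1: interest $58.66; balance after payment $2,838.66.
Month 2: interest $57.72; balance after payment $2,791.38.
Month 3: interest $56.76; balance after payment $2,743.14.
Month 4: interest $55.78; balance after payment $2,693.92.
Month 5: interest $54.78; balance after payment $2,643.69.
Month 6: interest $53.76; balance after payment $2,592.45.
Month 7: interest $52.71; balance after payment $2,540.16.

$2,540.16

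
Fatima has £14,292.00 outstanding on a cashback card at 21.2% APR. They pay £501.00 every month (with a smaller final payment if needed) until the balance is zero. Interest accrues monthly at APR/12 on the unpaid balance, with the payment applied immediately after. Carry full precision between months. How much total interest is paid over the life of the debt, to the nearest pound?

£5,766

Monthly rate r = 21.2%/12 = 1.76667% = 0.0176667.
Payoff takes n = ⌈−ln(1 − rB₀/P)/ln(1+r)⌉ = ⌈40.036⌉ = 41 payments; the last is £18.29.
Total paid = 40·£501.00 + £18.29 = £20,058.29.
Total interest = total paid − principal = £20,058.29 − £14,292.00 = £5,766.29.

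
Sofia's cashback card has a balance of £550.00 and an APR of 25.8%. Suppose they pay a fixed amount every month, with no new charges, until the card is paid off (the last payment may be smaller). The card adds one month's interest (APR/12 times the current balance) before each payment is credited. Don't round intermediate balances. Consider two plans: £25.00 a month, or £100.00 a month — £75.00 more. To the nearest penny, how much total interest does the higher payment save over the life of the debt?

Monthly rate r = 25.8%/12 = 2.15% = 0.0215.
At £25.00/mo: n = ⌈−ln(1 − rB₀/P)/ln(1+r)⌉ = 31 payments (last £2.84); total interest = total paid − £550.00 = £202.84.
At £100.00/mo: 6 payments (last £91.69); total interest £41.69.
Interest saved = £202.84 − £41.69 = £161.15.

£161.15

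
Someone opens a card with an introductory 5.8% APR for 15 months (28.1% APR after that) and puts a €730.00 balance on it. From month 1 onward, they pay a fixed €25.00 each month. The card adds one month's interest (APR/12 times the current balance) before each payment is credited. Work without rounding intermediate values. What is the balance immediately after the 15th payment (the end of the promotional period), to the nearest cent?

Promo months 1–15 at r₀ = 5.8%/12 = 0.00483333; months 16+ at r₁ = 28.1%/12 = 0.0234167.
After month 15: iterate B ← B·(1+r₀) − €25.00 for 15 months → €396.80.

€396.80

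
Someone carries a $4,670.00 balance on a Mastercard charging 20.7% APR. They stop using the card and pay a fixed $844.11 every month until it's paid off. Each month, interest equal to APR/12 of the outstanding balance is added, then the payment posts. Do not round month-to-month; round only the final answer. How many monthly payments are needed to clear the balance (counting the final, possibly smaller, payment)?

6 months

Monthly rate r = 20.7%/12 = 1.725% = 0.01725.
Recurrence: B ← B·(1+r) − $844.11.
Month 1: interest $80.56; balance after payment $3,906.45.
Month 2: interest $67.39; balance after payment $3,129.72.
Month 3: interest $53.99; balance after payment $2,339.60.
Month 4: interest $40.36; balance after payment $1,535.85.
Month 5: interest $26.49; balance after payment $718.23.
Month 6: interest $12.39; balance after payment $0.00.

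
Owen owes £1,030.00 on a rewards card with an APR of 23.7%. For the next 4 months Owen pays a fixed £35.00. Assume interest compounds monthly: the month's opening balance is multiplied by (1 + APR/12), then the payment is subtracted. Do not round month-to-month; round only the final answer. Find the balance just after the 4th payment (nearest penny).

Monthly rate r = 23.7%/12 = 1.975% = 0.01975.
Each month: B ← B·(1+r) − £35.00.
Month 1: interest £20.34; balance after payment £1,015.34.
Month 2: interest £20.05; balance after payment £1,000.40.
Month 3: interest £19.76; balance after payment £985.15.
Month 4: interest £19.46; balance after payment £969.61.

£969.61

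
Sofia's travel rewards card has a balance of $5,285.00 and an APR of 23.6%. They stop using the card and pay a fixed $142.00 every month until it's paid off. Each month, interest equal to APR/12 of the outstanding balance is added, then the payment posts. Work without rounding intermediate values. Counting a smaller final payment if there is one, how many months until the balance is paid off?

68 months

Monthly rate r = 23.6%/12 = 1.96667% = 0.0196667.
Recurrence: B ← B·(1+r) − $142.00.
Month 1: interest $103.94; balance after payment $5,246.94.
Month 2: interest $103.19; balance after payment $5,208.13.
Closed form: n = −ln(1 − rB₀/P)/ln(1+r) = −ln(0.26804)/ln(1.01967) ≈ 67.603, so the balance reaches zero during payment 68.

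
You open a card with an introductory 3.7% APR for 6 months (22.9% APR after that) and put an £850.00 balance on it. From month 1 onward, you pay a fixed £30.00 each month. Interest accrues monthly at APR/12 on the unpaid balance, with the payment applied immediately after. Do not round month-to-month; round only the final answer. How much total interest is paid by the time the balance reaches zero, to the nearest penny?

Promo months 1–6 at r₀ = 3.7%/12 = 0.00308333; months 7+ at r₁ = 22.9%/12 = 0.0190833.
After month 6: iterate B ← B·(1+r₀) − £30.00 for 6 months → £684.45.
Then at r₁ with £30.00/mo: n₂ = −ln(1 − r₁·B/P)/ln(1+r₁) ≈ 30.24 → 31 more payments.
Total paid = 36·£30.00 + £7.21 = £1,087.21; interest = £1,087.21 − £850.00 = £237.21.

£237.21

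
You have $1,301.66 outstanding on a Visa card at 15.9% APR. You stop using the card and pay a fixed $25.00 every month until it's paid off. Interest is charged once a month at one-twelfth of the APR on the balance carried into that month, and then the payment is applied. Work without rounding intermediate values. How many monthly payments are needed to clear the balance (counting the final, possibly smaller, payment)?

89 months

Monthly rate r = 15.9%/12 = 1.325% = 0.01325.
Recurrence: B ← B·(1+r) − $25.00.
Month 1: interest $17.25; balance after payment $1,293.91.
Month 2: interest $17.14; balance after payment $1,286.05.
Closed form: n = −ln(1 − rB₀/P)/ln(1+r) = −ln(0.31012)/ln(1.01325) ≈ 88.946, so the balance reaches zero during payment 89.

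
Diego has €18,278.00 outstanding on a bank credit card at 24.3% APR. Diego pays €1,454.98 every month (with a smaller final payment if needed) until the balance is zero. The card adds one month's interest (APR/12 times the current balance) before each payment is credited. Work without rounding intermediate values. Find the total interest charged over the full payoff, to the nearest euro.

Monthly rate r = 24.3%/12 = 2.025% = 0.02025.
Payoff takes n = ⌈−ln(1 − rB₀/P)/ln(1+r)⌉ = ⌈14.643⌉ = 15 payments; the last is €938.29.
Total paid = 14·€1,454.98 + €938.29 = €21,308.01.
Total interest = total paid − principal = €21,308.01 − €18,278.00 = €3,030.01.

€3,030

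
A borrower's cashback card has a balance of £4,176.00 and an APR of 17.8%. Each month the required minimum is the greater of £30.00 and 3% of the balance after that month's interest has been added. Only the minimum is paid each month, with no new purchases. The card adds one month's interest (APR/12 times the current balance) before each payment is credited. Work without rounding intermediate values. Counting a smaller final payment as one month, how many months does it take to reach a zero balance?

138 months

Monthly rate r = 17.8%/12 = 1.48333% = 0.0148333.
While 3% of the post-interest balance exceeds £30.00, each month B ← (B·(1+r))·(1 − 0.03), i.e. B shrinks by the factor (1+r)·0.97 = 0.98439.
This holds for months 1–92. Entering month 93 the balance is £981.92; 3% of the post-interest balance is now below £30.00, so the flat £30.00 minimum applies from here.
From month 93 a fixed £30.00 at rate r clears £981.92 in 46 more payments. Total: 92 + 46 = 138 months.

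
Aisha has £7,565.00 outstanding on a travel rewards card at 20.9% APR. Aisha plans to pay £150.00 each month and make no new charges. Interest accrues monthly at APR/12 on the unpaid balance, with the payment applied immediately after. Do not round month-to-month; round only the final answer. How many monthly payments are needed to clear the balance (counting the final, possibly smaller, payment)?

123 months

Monthly rate r = 20.9%/12 = 1.74167% = 0.0174167.
Recurrence: B ← B·(1+r) − £150.00.
Month 1: interest £131.76; balance after payment £7,546.76.
Month 2: interest £131.44; balance after payment £7,528.20.
Closed form: n = −ln(1 − rB₀/P)/ln(1+r) = −ln(0.12162)/ln(1.01742) ≈ 122.018, so the balance reaches zero during payment 123.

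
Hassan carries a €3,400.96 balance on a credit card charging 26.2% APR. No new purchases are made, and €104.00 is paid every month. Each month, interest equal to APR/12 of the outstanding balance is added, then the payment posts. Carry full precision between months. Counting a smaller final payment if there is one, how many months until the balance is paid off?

58 payments

Monthly rate r = 26.2%/12 = 2.18333% = 0.0218333.
Recurrence: B ← B·(1+r) − €104.00.
Month 1: interest €74.25; balance after payment €3,371.21.
Month 2: interest €73.60; balance after payment €3,340.82.
Closed form: n = −ln(1 − rB₀/P)/ln(1+r) = −ln(0.28602)/ln(1.02183) ≈ 57.954, so the balance reaches zero during payment 58.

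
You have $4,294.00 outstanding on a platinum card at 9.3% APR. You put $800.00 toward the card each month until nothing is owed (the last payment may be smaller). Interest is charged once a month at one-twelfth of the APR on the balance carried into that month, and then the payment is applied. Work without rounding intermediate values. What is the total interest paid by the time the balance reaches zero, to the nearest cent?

$109.61

Monthly rate r = 9.3%/12 = 0.775% = 0.00775.
Payoff takes n = ⌈−ln(1 − rB₀/P)/ln(1+r)⌉ = ⌈5.504⌉ = 6 payments; the last is $403.61.
Total paid = 5·$800.00 + $403.61 = $4,403.61.
Total interest = total paid − principal = $4,403.61 − $4,294.00 = $109.61.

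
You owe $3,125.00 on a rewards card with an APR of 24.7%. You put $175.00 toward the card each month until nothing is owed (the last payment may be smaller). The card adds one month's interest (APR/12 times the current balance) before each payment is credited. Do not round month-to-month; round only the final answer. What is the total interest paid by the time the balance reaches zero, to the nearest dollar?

Monthly rate r = 24.7%/12 = 2.05833% = 0.0205833.
Payoff takes n = ⌈−ln(1 − rB₀/P)/ln(1+r)⌉ = ⌈22.488⌉ = 23 payments; the last is $85.76.
Total paid = 22·$175.00 + $85.76 = $3,935.76.
Total interest = total paid − principal = $3,935.76 − $3,125.00 = $810.76.

$811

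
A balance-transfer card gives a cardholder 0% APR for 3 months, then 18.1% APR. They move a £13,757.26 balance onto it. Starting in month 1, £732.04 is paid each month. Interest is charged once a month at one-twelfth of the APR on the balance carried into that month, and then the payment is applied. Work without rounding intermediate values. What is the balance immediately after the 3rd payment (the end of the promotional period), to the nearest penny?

£11,561.14

Promo months 1–3 at r₀ = 0%/12 = 0; months 4+ at r₁ = 18.1%/12 = 0.0150833.
After month 3 (no interest yet): B = £13,757.26 − 3·£732.04 = £11,561.14.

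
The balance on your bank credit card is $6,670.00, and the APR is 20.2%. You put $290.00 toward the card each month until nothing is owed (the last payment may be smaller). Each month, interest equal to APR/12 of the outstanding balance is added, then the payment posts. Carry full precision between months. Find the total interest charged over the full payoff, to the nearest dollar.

$1,837

Monthly rate r = 20.2%/12 = 1.68333% = 0.0168333.
Payoff takes n = ⌈−ln(1 − rB₀/P)/ln(1+r)⌉ = ⌈29.333⌉ = 30 payments; the last is $97.11.
Total paid = 29·$290.00 + $97.11 = $8,507.11.
Total interest = total paid − principal = $8,507.11 − $6,670.00 = $1,837.11.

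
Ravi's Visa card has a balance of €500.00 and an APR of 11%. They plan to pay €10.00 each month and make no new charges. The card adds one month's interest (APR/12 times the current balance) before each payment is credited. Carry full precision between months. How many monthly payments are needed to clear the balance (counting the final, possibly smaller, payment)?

Monthly rate r = 11%/12 = 0.916667% = 0.00916667.
Recurrence: B ← B·(1+r) − €10.00.
Month 1: interest €4.58; balance after payment €494.58.
Month 2: interest €4.53; balance after payment €489.12.
Closed form: n = −ln(1 − rB₀/P)/ln(1+r) = −ln(0.54167)/ln(1.00917) ≈ 67.190, so the balance reaches zero during payment 68.

68 payments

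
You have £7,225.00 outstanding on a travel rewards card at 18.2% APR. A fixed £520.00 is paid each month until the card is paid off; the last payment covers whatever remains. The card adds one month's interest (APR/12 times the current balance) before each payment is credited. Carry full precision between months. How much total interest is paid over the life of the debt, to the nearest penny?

£950.73

Monthly rate r = 18.2%/12 = 1.51667% = 0.0151667.
Payoff takes n = ⌈−ln(1 − rB₀/P)/ln(1+r)⌉ = ⌈15.721⌉ = 16 payments; the last is £375.73.
Total paid = 15·£520.00 + £375.73 = £8,175.73.
Total interest = total paid − principal = £8,175.73 − £7,225.00 = £950.73.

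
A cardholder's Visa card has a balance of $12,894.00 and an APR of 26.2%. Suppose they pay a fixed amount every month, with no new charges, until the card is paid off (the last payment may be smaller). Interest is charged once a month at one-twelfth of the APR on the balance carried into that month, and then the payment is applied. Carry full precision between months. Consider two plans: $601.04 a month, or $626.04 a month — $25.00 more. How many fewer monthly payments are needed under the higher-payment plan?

2 fewer payments

Monthly rate r = 26.2%/12 = 2.18333% = 0.0218333.
At $601.04/mo: n = ⌈−ln(1 − rB₀/P)/ln(1+r)⌉ = 30 payments (last $153.87); total interest = total paid − $12,894.00 = $4,690.03.
At $626.04/mo: 28 payments (last $410.30); total interest $4,419.38.
Payments saved = 30 − 28 = 2.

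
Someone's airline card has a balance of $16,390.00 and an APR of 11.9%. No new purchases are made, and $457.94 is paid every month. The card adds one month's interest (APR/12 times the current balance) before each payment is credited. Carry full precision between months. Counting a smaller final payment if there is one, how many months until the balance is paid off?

Monthly rate r = 11.9%/12 = 0.991667% = 0.00991667.
Recurrence: B ← B·(1+r) − $457.94.
Month 1: interest $162.53; balance after payment $16,094.59.
Month 2: interest $159.60; balance after payment $15,796.26.
Closed form: n = −ln(1 − rB₀/P)/ln(1+r) = −ln(0.64508)/ln(1.00992) ≈ 44.426, so the balance reaches zero during payment 45.

45 payments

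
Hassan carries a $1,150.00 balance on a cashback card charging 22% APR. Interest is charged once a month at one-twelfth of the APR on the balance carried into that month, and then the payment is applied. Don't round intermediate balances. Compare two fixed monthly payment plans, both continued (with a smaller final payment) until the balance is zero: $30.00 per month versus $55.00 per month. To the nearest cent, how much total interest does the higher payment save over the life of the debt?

$539.90

Monthly rate r = 22%/12 = 1.83333% = 0.0183333.
At $30.00/mo: n = ⌈−ln(1 − rB₀/P)/ln(1+r)⌉ = 67 payments (last $23.55); total interest = total paid − $1,150.00 = $853.55.
At $55.00/mo: 27 payments (last $33.65); total interest $313.65.
Interest saved = $853.55 − $313.65 = $539.90.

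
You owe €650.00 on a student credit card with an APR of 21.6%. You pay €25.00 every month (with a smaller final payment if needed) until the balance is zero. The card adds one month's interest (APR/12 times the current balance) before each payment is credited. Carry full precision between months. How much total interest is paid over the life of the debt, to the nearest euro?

€234

Monthly rate r = 21.6%/12 = 1.8% = 0.018.
Payoff takes n = ⌈−ln(1 − rB₀/P)/ln(1+r)⌉ = ⌈35.376⌉ = 36 payments; the last is €9.46.
Total paid = 35·€25.00 + €9.46 = €884.46.
Total interest = total paid − principal = €884.46 − €650.00 = €234.46.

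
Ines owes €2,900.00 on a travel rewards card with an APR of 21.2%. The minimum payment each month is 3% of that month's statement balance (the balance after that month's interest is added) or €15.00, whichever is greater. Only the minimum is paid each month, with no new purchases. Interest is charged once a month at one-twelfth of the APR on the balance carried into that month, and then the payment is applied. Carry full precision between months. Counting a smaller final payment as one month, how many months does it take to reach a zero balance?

187 months

Monthly rate r = 21.2%/12 = 1.76667% = 0.0176667.
While 3% of the post-interest balance exceeds €15.00, each month B ← (B·(1+r))·(1 − 0.03), i.e. B shrinks by the factor (1+r)·0.97 = 0.98714.
This holds for months 1–138. Entering month 139 the balance is €485.81; 3% of the post-interest balance is now below €15.00, so the flat €15.00 minimum applies from here.
From month 139 a fixed €15.00 at rate r clears €485.81 in 49 more payments. Total: 138 + 49 = 187 months.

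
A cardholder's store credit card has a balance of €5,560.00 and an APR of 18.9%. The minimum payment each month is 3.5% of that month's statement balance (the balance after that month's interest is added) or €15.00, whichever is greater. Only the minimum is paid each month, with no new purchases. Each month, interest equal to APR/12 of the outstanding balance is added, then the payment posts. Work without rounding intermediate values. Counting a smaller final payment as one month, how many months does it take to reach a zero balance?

167 months

Monthly rate r = 18.9%/12 = 1.575% = 0.01575.
While 3.5% of the post-interest balance exceeds €15.00, each month B ← (B·(1+r))·(1 − 0.035), i.e. B shrinks by the factor (1+r)·0.965 = 0.9802.
This holds for months 1–129. Entering month 130 the balance is €421.31; 3.5% of the post-interest balance is now below €15.00, so the flat €15.00 minimum applies from here.
From month 130 a fixed €15.00 at rate r clears €421.31 in 38 more payments. Total: 129 + 38 = 167 months.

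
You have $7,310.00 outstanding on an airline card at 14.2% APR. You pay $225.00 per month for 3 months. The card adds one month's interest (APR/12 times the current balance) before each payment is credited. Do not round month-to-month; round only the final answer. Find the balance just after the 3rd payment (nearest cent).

Monthly rate r = 14.2%/12 = 1.18333% = 0.0118333.
Each month: B ← B·(1+r) − $225.00.
Month 1: interest $86.50; balance after payment $7,171.50.
Month 2: interest $84.86; balance after payment $7,031.36.
Month 3: interest $83.20; balance after payment $6,889.57.

$6,889.57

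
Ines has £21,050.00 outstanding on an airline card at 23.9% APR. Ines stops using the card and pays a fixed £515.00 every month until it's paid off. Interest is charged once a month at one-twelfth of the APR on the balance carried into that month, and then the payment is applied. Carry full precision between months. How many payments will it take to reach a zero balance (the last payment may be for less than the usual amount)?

Monthly rate r = 23.9%/12 = 1.99167% = 0.0199167.
Recurrence: B ← B·(1+r) − £515.00.
Month 1: interest £419.25; balance after payment £20,954.25.
Month 2: interest £417.34; balance after payment £20,856.58.
Closed form: n = −ln(1 − rB₀/P)/ln(1+r) = −ln(0.18593)/ln(1.01992) ≈ 85.310, so the balance reaches zero during payment 86.

86 payments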